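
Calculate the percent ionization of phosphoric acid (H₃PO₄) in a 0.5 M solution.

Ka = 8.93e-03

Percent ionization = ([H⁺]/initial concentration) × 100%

Using Ka equilibrium: x² + Ka×x - Ka×C = 0. Solving: [H⁺] = 6.2505e-02. Percent = (6.2505e-02/0.5) × 100

Percent ionization = 12.5%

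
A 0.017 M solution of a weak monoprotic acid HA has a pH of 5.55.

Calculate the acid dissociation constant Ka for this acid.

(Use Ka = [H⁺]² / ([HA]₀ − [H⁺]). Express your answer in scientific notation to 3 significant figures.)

[H⁺] = 10^(−pH) = 10^(−5.55) = 2.818e-06 M. For HA ⇌ H⁺ + A⁻, Ka = [H⁺][A⁻]/[HA] = [H⁺]² / ([HA]₀ − [H⁺]) = (2.818e-06)² / (0.017 − 2.818e-06) = 4.67e-10.

K_a = 4.67e-10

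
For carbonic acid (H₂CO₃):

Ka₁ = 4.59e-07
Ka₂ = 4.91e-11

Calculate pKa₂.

pKa₂ = -log(Ka₂) = -log(4.91e-11) = 10.31.

pK_{a2} = 10.31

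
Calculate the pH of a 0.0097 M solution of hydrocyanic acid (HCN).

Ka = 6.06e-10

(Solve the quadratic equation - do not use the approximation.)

x² + Ka×x - Ka×C = 0. Using quadratic formula: [H⁺] = 2.4242e-06

pH = 5.62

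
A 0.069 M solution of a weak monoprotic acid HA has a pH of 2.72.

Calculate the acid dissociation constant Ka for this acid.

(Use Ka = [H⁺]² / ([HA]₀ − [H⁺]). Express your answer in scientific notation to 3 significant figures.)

[H⁺] = 10^(−pH) = 10^(−2.72) = 1.905e-03 M. For HA ⇌ H⁺ + A⁻, Ka = [H⁺][A⁻]/[HA] = [H⁺]² / ([HA]₀ − [H⁺]) = (1.905e-03)² / (0.069 − 1.905e-03) = 5.41e-05.

K_a = 5.41e-05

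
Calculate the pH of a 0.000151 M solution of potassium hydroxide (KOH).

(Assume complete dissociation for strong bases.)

[OH⁻] = 0.000151 M for strong base. pOH = -log[OH⁻] = 3.82, pH = 14 - pOH

pH = 10.18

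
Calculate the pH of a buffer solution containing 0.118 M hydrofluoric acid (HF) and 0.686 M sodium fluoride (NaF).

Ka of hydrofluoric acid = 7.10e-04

pKa = -log(7.10e-04) = 3.15. pH = pKa + log([A⁻]/[HA]) = 3.15 + log(0.686/0.118)

pH = 3.91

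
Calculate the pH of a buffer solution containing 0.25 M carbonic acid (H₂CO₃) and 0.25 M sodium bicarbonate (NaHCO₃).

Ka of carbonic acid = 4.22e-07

pKa = -log(4.22e-07) = 6.37. pH = pKa + log([A⁻]/[HA]) = 6.37 + log(0.25/0.25)

pH = 6.37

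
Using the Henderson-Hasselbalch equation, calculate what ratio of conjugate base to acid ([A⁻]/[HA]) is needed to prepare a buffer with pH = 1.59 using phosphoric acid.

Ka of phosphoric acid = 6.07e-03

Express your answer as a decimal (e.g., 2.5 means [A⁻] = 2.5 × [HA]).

pKa = -log(6.07e-03) = 2.2168. pH = pKa + log([A⁻]/[HA]), so log([A⁻]/[HA]) = pH − pKa = 1.59 − 2.2168 = -0.6268. [A⁻]/[HA] = 10^(-0.6268) = 0.236

[A⁻]/[HA] = 0.236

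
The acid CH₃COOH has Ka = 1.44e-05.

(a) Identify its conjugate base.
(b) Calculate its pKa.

(a) The conjugate base is formed by removing one H⁺ from CH₃COOH, giving CH₃COO⁻. (b) pKa = -log(Ka) = -log(1.44e-05) = 4.84.

Conjugate base: CH₃COO⁻; pK_a = 4.84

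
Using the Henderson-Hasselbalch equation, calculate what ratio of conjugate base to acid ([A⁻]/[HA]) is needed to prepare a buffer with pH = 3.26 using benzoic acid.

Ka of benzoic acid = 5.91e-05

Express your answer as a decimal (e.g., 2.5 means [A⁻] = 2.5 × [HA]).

pKa = -log(5.91e-05) = 4.2284. pH = pKa + log([A⁻]/[HA]), so log([A⁻]/[HA]) = pH − pKa = 3.26 − 4.2284 = -0.9684. [A⁻]/[HA] = 10^(-0.9684) = 0.108

[A⁻]/[HA] = 0.108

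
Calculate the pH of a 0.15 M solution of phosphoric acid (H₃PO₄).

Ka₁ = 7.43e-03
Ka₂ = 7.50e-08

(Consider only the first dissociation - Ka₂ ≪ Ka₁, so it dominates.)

First dissociation dominates. From Ka₁ = [H⁺][HA⁻]/[H₂A], x² + Ka₁·x − Ka₁·C = 0 with C = 0.15 M and Ka₁ = 7.43e-03. Solving: [H⁺] = (−Ka₁ + √(Ka₁² + 4·Ka₁·C)) / 2 = 2.9875e-02 M. pH = -log(2.9875e-02) = 1.52.

pH = 1.52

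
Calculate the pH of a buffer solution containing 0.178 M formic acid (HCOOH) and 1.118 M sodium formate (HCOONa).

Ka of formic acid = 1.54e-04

pKa = -log(1.54e-04) = 3.81. pH = pKa + log([A⁻]/[HA]) = 3.81 + log(1.118/0.178)

pH = 4.61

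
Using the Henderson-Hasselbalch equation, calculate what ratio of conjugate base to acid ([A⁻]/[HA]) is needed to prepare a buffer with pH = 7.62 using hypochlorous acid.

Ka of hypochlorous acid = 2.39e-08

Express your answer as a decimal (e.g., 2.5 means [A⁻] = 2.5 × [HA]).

pKa = -log(2.39e-08) = 7.6216. pH = pKa + log([A⁻]/[HA]), so log([A⁻]/[HA]) = pH − pKa = 7.62 − 7.6216 = -0.0016. [A⁻]/[HA] = 10^(-0.0016) = 0.996

[A⁻]/[HA] = 0.996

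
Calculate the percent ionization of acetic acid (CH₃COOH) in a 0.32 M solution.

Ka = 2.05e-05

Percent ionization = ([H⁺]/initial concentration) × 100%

Using Ka equilibrium: x² + Ka×x - Ka×C = 0. Solving: [H⁺] = 2.5510e-03. Percent = (2.5510e-03/0.32) × 100

Percent ionization = 0.797%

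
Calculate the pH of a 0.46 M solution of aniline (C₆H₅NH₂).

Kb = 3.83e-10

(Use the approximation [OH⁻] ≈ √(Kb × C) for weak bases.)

[OH⁻] = √(Kb × C) = √(3.83e-10 × 0.46) = 1.3273e-05. pOH = 4.88, pH = 14 - pOH

pH = 9.12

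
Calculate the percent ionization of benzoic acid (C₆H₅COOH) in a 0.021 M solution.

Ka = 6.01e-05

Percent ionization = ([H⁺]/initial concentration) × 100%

Using Ka equilibrium: x² + Ka×x - Ka×C = 0. Solving: [H⁺] = 1.0938e-03. Percent = (1.0938e-03/0.021) × 100

Percent ionization = 5.21%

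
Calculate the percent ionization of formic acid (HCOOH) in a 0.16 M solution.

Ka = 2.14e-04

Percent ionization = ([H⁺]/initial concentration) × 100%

Using Ka equilibrium: x² + Ka×x - Ka×C = 0. Solving: [H⁺] = 5.7455e-03. Percent = (5.7455e-03/0.16) × 100

Percent ionization = 3.59%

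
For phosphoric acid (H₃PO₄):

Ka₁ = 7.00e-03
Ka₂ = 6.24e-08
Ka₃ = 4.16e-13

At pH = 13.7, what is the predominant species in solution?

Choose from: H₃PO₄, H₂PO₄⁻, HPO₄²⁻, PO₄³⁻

pKa₁ = 2.15, pKa₂ = 7.20, pKa₃ = 12.38. For a polyprotic acid the predominant species crosses at each pKa: below pKa_n the protonated form dominates, above it the deprotonated form does. At pH = 13.7, the predominant species is PO₄³⁻.

PO₄³⁻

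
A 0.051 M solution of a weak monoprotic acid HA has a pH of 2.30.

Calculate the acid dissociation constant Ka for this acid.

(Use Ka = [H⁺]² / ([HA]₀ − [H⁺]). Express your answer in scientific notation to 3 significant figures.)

[H⁺] = 10^(−pH) = 10^(−2.30) = 5.012e-03 M. For HA ⇌ H⁺ + A⁻, Ka = [H⁺][A⁻]/[HA] = [H⁺]² / ([HA]₀ − [H⁺]) = (5.012e-03)² / (0.051 − 5.012e-03) = 5.46e-04.

K_a = 5.46e-04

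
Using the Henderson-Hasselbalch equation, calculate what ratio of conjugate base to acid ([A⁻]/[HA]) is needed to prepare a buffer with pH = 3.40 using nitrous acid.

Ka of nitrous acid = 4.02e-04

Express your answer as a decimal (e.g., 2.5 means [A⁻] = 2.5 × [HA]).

pKa = -log(4.02e-04) = 3.3958. pH = pKa + log([A⁻]/[HA]), so log([A⁻]/[HA]) = pH − pKa = 3.40 − 3.3958 = 0.0042. [A⁻]/[HA] = 10^(0.0042) = 1.01

[A⁻]/[HA] = 1.01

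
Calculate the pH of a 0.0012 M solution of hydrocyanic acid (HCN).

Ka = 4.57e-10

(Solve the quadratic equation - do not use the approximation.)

x² + Ka×x - Ka×C = 0. Using quadratic formula: [H⁺] = 7.4031e-07

pH = 6.13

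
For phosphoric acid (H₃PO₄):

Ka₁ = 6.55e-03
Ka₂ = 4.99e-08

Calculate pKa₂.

pKa₂ = -log(Ka₂) = -log(4.99e-08) = 7.30.

pK_{a2} = 7.30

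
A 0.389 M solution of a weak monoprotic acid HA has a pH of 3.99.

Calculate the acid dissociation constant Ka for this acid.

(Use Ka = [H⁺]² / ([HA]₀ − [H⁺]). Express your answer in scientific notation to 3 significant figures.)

[H⁺] = 10^(−pH) = 10^(−3.99) = 1.023e-04 M. For HA ⇌ H⁺ + A⁻, Ka = [H⁺][A⁻]/[HA] = [H⁺]² / ([HA]₀ − [H⁺]) = (1.023e-04)² / (0.389 − 1.023e-04) = 2.69e-08.

K_a = 2.69e-08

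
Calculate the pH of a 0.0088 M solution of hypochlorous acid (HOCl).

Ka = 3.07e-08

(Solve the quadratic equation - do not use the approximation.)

x² + Ka×x - Ka×C = 0. Using quadratic formula: [H⁺] = 1.6421e-05

pH = 4.78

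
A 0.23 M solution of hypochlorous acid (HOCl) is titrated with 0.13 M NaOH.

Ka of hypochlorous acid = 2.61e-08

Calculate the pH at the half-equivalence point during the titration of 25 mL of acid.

At half-equivalence [HA] = [A⁻], so Henderson-Hasselbalch gives pH = pKa = -log(2.61e-08) = 7.58.

pH = pKa = 7.58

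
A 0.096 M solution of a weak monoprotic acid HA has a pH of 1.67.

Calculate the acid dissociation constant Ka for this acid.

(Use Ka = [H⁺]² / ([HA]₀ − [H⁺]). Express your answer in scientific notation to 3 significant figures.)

[H⁺] = 10^(−pH) = 10^(−1.67) = 2.138e-02 M. For HA ⇌ H⁺ + A⁻, Ka = [H⁺][A⁻]/[HA] = [H⁺]² / ([HA]₀ − [H⁺]) = (2.138e-02)² / (0.096 − 2.138e-02) = 6.13e-03.

K_a = 6.13e-03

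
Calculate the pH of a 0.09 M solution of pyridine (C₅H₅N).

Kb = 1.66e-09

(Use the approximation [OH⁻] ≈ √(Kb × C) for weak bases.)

[OH⁻] = √(Kb × C) = √(1.66e-09 × 0.09) = 1.2223e-05. pOH = 4.91, pH = 14 - pOH

pH = 9.09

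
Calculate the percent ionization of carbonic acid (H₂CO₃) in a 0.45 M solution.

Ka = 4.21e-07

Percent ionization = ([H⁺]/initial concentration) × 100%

Using Ka equilibrium: x² + Ka×x - Ka×C = 0. Solving: [H⁺] = 4.3505e-04. Percent = (4.3505e-04/0.45) × 100

Percent ionization = 0.0967%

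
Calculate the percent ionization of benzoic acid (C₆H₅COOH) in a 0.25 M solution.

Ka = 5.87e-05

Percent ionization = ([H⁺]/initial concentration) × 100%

Using Ka equilibrium: x² + Ka×x - Ka×C = 0. Solving: [H⁺] = 3.8016e-03. Percent = (3.8016e-03/0.25) × 100

Percent ionization = 1.52%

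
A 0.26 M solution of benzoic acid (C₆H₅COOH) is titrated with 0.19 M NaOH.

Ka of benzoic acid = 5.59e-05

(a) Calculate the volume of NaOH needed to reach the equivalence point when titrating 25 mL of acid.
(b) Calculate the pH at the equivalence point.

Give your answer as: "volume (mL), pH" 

moles acid = 0.26 × 25/1000 = 0.0065 mol; V_base = moles/0.19 × 1000 = 34.2 mL. At equivalence only the conjugate base is present: [A⁻] = 0.0065/0.059 = 1.0978e-01 M. Kb = Kw/Ka = 1.79e-10; [OH⁻] = √(Kb × [A⁻]) = 4.4315e-06; pOH = 5.35; pH = 14 - pOH = 8.65.

V = 34.2 mL, pH = 8.65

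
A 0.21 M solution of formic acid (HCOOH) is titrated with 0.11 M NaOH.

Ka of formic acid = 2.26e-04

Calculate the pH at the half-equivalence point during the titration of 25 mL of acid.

At half-equivalence [HA] = [A⁻], so Henderson-Hasselbalch gives pH = pKa = -log(2.26e-04) = 3.65.

pH = pKa = 3.65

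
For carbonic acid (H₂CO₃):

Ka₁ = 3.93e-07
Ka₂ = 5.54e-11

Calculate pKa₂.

pKa₂ = -log(Ka₂) = -log(5.54e-11) = 10.26.

pK_{a2} = 10.26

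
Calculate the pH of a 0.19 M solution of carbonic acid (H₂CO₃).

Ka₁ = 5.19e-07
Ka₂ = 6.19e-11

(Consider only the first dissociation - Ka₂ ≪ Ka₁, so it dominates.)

First dissociation dominates. From Ka₁ = [H⁺][HA⁻]/[H₂A], x² + Ka₁·x − Ka₁·C = 0 with C = 0.19 M and Ka₁ = 5.19e-07. Solving: [H⁺] = (−Ka₁ + √(Ka₁² + 4·Ka₁·C)) / 2 = 3.1376e-04 M. pH = -log(3.1376e-04) = 3.50.

pH = 3.50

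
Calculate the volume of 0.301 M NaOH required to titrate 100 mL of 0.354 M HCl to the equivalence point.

At equivalence: moles acid = moles base. moles HCl = 0.354 × 100/1000 = 0.0354 mol. V_base = moles / 0.301 × 1000 = 117.6 mL.

V_{base} = 117.6 mL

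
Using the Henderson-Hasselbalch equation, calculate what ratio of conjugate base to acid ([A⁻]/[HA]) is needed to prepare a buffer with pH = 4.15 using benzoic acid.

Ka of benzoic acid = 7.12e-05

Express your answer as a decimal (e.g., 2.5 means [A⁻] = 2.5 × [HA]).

pKa = -log(7.12e-05) = 4.1475. pH = pKa + log([A⁻]/[HA]), so log([A⁻]/[HA]) = pH − pKa = 4.15 − 4.1475 = 0.0025. [A⁻]/[HA] = 10^(0.0025) = 1.01

[A⁻]/[HA] = 1.01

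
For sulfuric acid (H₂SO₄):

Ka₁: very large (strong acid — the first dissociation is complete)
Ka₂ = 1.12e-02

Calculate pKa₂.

pKa₂ = -log(Ka₂) = -log(1.12e-02) = 1.95.

pK_{a2} = 1.95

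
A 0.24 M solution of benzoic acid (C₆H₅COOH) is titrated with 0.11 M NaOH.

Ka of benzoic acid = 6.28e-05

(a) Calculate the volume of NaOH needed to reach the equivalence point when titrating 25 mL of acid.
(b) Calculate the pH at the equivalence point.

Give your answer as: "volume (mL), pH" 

moles acid = 0.24 × 25/1000 = 0.006 mol; V_base = moles/0.11 × 1000 = 54.5 mL. At equivalence only the conjugate base is present: [A⁻] = 0.006/0.080 = 7.5429e-02 M. Kb = Kw/Ka = 1.59e-10; [OH⁻] = √(Kb × [A⁻]) = 3.4657e-06; pOH = 5.46; pH = 14 - pOH = 8.54.

V = 54.5 mL, pH = 8.54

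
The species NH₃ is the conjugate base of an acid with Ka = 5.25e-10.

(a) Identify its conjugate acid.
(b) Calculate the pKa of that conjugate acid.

(a) The conjugate acid is formed by adding one H⁺ to NH₃, giving NH₄⁺. (b) pKa = -log(Ka) = -log(5.25e-10) = 9.28.

Conjugate acid: NH₄⁺; pK_a = 9.28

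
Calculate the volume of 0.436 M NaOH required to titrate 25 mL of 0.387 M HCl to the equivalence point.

At equivalence: moles acid = moles base. moles HCl = 0.387 × 25/1000 = 0.009675 mol. V_base = moles / 0.436 × 1000 = 22.2 mL.

V_{base} = 22.2 mL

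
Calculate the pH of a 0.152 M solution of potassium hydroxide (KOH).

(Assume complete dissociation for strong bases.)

[OH⁻] = 0.152 M for strong base. pOH = -log[OH⁻] = 0.82, pH = 14 - pOH

pH = 13.18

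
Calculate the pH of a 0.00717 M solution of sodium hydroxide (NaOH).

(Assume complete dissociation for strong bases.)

[OH⁻] = 0.00717 M for strong base. pOH = -log[OH⁻] = 2.14, pH = 14 - pOH

pH = 11.86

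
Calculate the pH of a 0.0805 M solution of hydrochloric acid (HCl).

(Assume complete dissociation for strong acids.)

[H⁺] = 0.0805 M for strong acid. pH = -log[H⁺] = -log(0.0805)

pH = 1.09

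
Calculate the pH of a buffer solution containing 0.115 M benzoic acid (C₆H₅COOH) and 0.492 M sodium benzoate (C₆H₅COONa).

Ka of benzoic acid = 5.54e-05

pKa = -log(5.54e-05) = 4.26. pH = pKa + log([A⁻]/[HA]) = 4.26 + log(0.492/0.115)

pH = 4.89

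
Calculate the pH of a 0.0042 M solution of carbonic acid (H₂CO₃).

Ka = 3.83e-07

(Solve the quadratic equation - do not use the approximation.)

x² + Ka×x - Ka×C = 0. Using quadratic formula: [H⁺] = 3.9916e-05

pH = 4.40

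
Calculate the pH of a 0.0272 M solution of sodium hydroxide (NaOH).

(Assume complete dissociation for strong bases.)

[OH⁻] = 0.0272 M for strong base. pOH = -log[OH⁻] = 1.57, pH = 14 - pOH

pH = 12.43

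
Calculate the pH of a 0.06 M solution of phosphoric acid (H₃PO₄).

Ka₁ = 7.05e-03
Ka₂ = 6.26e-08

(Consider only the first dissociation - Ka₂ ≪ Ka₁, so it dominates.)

First dissociation dominates. From Ka₁ = [H⁺][HA⁻]/[H₂A], x² + Ka₁·x − Ka₁·C = 0 with C = 0.06 M and Ka₁ = 7.05e-03. Solving: [H⁺] = (−Ka₁ + √(Ka₁² + 4·Ka₁·C)) / 2 = 1.7342e-02 M. pH = -log(1.7342e-02) = 1.76.

pH = 1.76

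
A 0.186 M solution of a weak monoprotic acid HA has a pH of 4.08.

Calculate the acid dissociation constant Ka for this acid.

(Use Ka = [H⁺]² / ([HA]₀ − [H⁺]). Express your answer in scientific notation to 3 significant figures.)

[H⁺] = 10^(−pH) = 10^(−4.08) = 8.318e-05 M. For HA ⇌ H⁺ + A⁻, Ka = [H⁺][A⁻]/[HA] = [H⁺]² / ([HA]₀ − [H⁺]) = (8.318e-05)² / (0.186 − 8.318e-05) = 3.72e-08.

K_a = 3.72e-08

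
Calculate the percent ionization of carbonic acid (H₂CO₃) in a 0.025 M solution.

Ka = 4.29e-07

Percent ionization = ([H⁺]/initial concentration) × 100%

Using Ka equilibrium: x² + Ka×x - Ka×C = 0. Solving: [H⁺] = 1.0335e-04. Percent = (1.0335e-04/0.025) × 100

Percent ionization = 0.413%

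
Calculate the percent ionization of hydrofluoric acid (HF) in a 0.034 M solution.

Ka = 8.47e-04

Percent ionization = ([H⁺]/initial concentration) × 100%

Using Ka equilibrium: x² + Ka×x - Ka×C = 0. Solving: [H⁺] = 4.9596e-03. Percent = (4.9596e-03/0.034) × 100

Percent ionization = 14.6%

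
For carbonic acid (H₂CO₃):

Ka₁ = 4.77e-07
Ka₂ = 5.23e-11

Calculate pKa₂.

pKa₂ = -log(Ka₂) = -log(5.23e-11) = 10.28.

pK_{a2} = 10.28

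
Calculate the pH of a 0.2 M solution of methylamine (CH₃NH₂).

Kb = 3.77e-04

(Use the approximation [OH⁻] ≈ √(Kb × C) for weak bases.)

[OH⁻] = √(Kb × C) = √(3.77e-04 × 0.2) = 8.6833e-03. pOH = 2.06, pH = 14 - pOH

pH = 11.94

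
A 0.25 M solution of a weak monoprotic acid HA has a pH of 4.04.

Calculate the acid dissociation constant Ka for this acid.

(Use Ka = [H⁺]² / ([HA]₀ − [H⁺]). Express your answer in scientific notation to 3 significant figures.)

[H⁺] = 10^(−pH) = 10^(−4.04) = 9.120e-05 M. For HA ⇌ H⁺ + A⁻, Ka = [H⁺][A⁻]/[HA] = [H⁺]² / ([HA]₀ − [H⁺]) = (9.120e-05)² / (0.25 − 9.120e-05) = 3.33e-08.

K_a = 3.33e-08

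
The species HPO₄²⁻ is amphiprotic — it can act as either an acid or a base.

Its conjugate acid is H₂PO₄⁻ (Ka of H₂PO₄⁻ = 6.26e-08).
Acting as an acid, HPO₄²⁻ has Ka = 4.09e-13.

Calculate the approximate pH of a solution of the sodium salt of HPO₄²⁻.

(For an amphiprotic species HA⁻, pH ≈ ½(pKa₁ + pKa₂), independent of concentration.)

pKa₁ = -log(6.26e-08) = 7.20; pKa₂ = -log(4.09e-13) = 12.39. For an amphiprotic species, pH ≈ ½(pKa₁ + pKa₂) = ½(7.20 + 12.39) = 9.80.

pH = 9.80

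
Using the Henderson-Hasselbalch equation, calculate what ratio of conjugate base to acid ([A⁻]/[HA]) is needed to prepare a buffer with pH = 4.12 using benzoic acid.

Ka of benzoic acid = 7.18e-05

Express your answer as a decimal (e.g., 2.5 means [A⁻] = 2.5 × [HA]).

pKa = -log(7.18e-05) = 4.1439. pH = pKa + log([A⁻]/[HA]), so log([A⁻]/[HA]) = pH − pKa = 4.12 − 4.1439 = -0.0239. [A⁻]/[HA] = 10^(-0.0239) = 0.947

[A⁻]/[HA] = 0.947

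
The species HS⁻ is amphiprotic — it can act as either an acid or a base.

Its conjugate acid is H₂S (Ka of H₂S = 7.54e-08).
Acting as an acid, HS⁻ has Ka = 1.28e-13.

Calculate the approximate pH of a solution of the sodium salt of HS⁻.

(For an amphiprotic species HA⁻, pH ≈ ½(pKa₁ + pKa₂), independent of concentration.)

pKa₁ = -log(7.54e-08) = 7.12; pKa₂ = -log(1.28e-13) = 12.89. For an amphiprotic species, pH ≈ ½(pKa₁ + pKa₂) = ½(7.12 + 12.89) = 10.01.

pH = 10.01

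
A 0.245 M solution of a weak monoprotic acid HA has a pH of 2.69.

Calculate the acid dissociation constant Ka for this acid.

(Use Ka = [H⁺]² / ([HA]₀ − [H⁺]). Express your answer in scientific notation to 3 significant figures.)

[H⁺] = 10^(−pH) = 10^(−2.69) = 2.042e-03 M. For HA ⇌ H⁺ + A⁻, Ka = [H⁺][A⁻]/[HA] = [H⁺]² / ([HA]₀ − [H⁺]) = (2.042e-03)² / (0.245 − 2.042e-03) = 1.72e-05.

K_a = 1.72e-05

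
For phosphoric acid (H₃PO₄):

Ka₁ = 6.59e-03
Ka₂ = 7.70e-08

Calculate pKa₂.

pKa₂ = -log(Ka₂) = -log(7.70e-08) = 7.11.

pK_{a2} = 7.11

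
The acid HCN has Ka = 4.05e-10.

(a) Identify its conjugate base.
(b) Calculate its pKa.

(a) The conjugate base is formed by removing one H⁺ from HCN, giving CN⁻. (b) pKa = -log(Ka) = -log(4.05e-10) = 9.39.

Conjugate base: CN⁻; pK_a = 9.39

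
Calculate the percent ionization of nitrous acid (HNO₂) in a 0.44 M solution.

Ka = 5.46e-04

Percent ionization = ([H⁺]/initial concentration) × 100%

Using Ka equilibrium: x² + Ka×x - Ka×C = 0. Solving: [H⁺] = 1.5229e-02. Percent = (1.5229e-02/0.44) × 100

Percent ionization = 3.46%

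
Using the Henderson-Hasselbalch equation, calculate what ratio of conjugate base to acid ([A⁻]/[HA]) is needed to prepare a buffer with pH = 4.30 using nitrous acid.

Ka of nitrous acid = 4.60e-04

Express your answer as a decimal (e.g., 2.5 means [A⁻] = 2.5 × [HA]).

pKa = -log(4.60e-04) = 3.3372. pH = pKa + log([A⁻]/[HA]), so log([A⁻]/[HA]) = pH − pKa = 4.30 − 3.3372 = 0.9628. [A⁻]/[HA] = 10^(0.9628) = 9.18

[A⁻]/[HA] = 9.18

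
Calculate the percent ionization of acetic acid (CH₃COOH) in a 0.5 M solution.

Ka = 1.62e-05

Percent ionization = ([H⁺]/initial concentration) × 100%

Using Ka equilibrium: x² + Ka×x - Ka×C = 0. Solving: [H⁺] = 2.8380e-03. Percent = (2.8380e-03/0.5) × 100

Percent ionization = 0.568%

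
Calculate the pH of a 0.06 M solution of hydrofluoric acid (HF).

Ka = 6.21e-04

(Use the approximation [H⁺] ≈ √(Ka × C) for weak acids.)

[H⁺] = √(Ka × C) = √(6.21e-04 × 0.06) = 6.1041e-03. pH = -log(6.1041e-03)

pH = 2.21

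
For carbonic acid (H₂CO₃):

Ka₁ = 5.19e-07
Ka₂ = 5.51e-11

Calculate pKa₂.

pKa₂ = -log(Ka₂) = -log(5.51e-11) = 10.26.

pK_{a2} = 10.26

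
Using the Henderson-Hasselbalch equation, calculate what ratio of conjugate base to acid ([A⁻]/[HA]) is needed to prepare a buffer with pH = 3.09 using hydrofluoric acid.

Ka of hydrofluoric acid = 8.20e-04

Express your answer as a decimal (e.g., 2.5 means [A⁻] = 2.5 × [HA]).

pKa = -log(8.20e-04) = 3.0862. pH = pKa + log([A⁻]/[HA]), so log([A⁻]/[HA]) = pH − pKa = 3.09 − 3.0862 = 0.0038. [A⁻]/[HA] = 10^(0.0038) = 1.01

[A⁻]/[HA] = 1.01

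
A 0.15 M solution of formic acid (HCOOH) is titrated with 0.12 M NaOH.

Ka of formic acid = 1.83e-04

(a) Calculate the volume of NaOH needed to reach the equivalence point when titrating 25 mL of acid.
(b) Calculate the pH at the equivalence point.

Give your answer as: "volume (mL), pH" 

moles acid = 0.15 × 25/1000 = 0.00375 mol; V_base = moles/0.12 × 1000 = 31.2 mL. At equivalence only the conjugate base is present: [A⁻] = 0.00375/0.056 = 6.6667e-02 M. Kb = Kw/Ka = 5.46e-11; [OH⁻] = √(Kb × [A⁻]) = 1.9087e-06; pOH = 5.72; pH = 14 - pOH = 8.28.

V = 31.2 mL, pH = 8.28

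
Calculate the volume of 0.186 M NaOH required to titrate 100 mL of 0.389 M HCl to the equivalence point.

At equivalence: moles acid = moles base. moles HCl = 0.389 × 100/1000 = 0.0389 mol. V_base = moles / 0.186 × 1000 = 209.1 mL.

V_{base} = 209.1 mL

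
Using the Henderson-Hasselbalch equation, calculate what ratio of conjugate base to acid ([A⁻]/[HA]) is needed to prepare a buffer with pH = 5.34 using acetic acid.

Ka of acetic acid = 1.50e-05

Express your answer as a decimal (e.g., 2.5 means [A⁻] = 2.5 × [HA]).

pKa = -log(1.50e-05) = 4.8239. pH = pKa + log([A⁻]/[HA]), so log([A⁻]/[HA]) = pH − pKa = 5.34 − 4.8239 = 0.5161. [A⁻]/[HA] = 10^(0.5161) = 3.28

[A⁻]/[HA] = 3.28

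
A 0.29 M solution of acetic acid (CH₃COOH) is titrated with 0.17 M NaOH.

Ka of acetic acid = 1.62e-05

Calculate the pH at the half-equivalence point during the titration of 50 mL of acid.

At half-equivalence [HA] = [A⁻], so Henderson-Hasselbalch gives pH = pKa = -log(1.62e-05) = 4.79.

pH = pKa = 4.79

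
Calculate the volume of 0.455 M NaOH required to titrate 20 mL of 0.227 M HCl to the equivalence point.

At equivalence: moles acid = moles base. moles HCl = 0.227 × 20/1000 = 0.00454 mol. V_base = moles / 0.455 × 1000 = 10.0 mL.

V_{base} = 10.0 mL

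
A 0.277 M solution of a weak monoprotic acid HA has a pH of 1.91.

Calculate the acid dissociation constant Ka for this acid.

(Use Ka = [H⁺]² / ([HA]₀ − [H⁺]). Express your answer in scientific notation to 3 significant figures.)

[H⁺] = 10^(−pH) = 10^(−1.91) = 1.230e-02 M. For HA ⇌ H⁺ + A⁻, Ka = [H⁺][A⁻]/[HA] = [H⁺]² / ([HA]₀ − [H⁺]) = (1.230e-02)² / (0.277 − 1.230e-02) = 5.72e-04.

K_a = 5.72e-04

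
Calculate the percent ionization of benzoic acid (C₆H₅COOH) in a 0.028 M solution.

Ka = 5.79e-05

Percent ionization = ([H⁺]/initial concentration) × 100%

Using Ka equilibrium: x² + Ka×x - Ka×C = 0. Solving: [H⁺] = 1.2446e-03. Percent = (1.2446e-03/0.028) × 100

Percent ionization = 4.45%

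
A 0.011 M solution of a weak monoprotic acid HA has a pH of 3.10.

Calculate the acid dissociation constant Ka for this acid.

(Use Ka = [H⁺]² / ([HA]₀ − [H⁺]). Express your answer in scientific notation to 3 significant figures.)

[H⁺] = 10^(−pH) = 10^(−3.10) = 7.943e-04 M. For HA ⇌ H⁺ + A⁻, Ka = [H⁺][A⁻]/[HA] = [H⁺]² / ([HA]₀ − [H⁺]) = (7.943e-04)² / (0.011 − 7.943e-04) = 6.18e-05.

K_a = 6.18e-05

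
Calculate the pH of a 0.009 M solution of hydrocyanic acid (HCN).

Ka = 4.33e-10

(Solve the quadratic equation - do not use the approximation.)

x² + Ka×x - Ka×C = 0. Using quadratic formula: [H⁺] = 1.9739e-06

pH = 5.70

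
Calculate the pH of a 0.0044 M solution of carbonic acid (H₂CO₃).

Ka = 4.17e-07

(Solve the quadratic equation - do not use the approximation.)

x² + Ka×x - Ka×C = 0. Using quadratic formula: [H⁺] = 4.2627e-05

pH = 4.37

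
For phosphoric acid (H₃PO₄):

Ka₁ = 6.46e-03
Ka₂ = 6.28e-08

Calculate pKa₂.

pKa₂ = -log(Ka₂) = -log(6.28e-08) = 7.20.

pK_{a2} = 7.20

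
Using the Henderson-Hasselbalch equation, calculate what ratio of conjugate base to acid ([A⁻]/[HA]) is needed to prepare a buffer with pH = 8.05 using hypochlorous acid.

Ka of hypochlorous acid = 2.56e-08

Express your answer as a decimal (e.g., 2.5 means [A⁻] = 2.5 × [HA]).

pKa = -log(2.56e-08) = 7.5918. pH = pKa + log([A⁻]/[HA]), so log([A⁻]/[HA]) = pH − pKa = 8.05 − 7.5918 = 0.4582. [A⁻]/[HA] = 10^(0.4582) = 2.87

[A⁻]/[HA] = 2.87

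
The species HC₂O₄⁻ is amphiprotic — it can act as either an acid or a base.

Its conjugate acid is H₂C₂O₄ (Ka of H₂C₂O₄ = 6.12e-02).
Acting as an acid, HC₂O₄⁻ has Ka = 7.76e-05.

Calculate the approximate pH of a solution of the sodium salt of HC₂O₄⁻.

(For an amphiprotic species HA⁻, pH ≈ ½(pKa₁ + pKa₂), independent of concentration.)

pKa₁ = -log(6.12e-02) = 1.21; pKa₂ = -log(7.76e-05) = 4.11. For an amphiprotic species, pH ≈ ½(pKa₁ + pKa₂) = ½(1.21 + 4.11) = 2.66.

pH = 2.66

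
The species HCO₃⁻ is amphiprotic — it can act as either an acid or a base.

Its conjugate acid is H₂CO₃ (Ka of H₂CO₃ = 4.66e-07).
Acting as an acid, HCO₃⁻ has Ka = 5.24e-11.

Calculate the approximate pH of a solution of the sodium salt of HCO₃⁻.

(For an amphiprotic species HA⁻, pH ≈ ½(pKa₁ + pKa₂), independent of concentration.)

pKa₁ = -log(4.66e-07) = 6.33; pKa₂ = -log(5.24e-11) = 10.28. For an amphiprotic species, pH ≈ ½(pKa₁ + pKa₂) = ½(6.33 + 10.28) = 8.31.

pH = 8.31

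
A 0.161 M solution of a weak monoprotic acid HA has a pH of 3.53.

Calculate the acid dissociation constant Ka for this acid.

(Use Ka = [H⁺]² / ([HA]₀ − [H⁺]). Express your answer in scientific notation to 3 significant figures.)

[H⁺] = 10^(−pH) = 10^(−3.53) = 2.951e-04 M. For HA ⇌ H⁺ + A⁻, Ka = [H⁺][A⁻]/[HA] = [H⁺]² / ([HA]₀ − [H⁺]) = (2.951e-04)² / (0.161 − 2.951e-04) = 5.42e-07.

K_a = 5.42e-07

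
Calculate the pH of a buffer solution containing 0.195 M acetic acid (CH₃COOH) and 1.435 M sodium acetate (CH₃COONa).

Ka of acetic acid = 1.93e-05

pKa = -log(1.93e-05) = 4.71. pH = pKa + log([A⁻]/[HA]) = 4.71 + log(1.435/0.195)

pH = 5.58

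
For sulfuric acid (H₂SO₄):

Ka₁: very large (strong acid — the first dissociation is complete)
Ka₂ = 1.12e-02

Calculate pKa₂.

pKa₂ = -log(Ka₂) = -log(1.12e-02) = 1.95.

pK_{a2} = 1.95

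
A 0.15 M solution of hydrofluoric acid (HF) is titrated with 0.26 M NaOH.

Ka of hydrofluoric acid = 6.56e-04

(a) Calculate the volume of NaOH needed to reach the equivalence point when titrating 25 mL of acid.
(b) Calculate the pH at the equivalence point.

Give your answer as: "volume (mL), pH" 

moles acid = 0.15 × 25/1000 = 0.00375 mol; V_base = moles/0.26 × 1000 = 14.4 mL. At equivalence only the conjugate base is present: [A⁻] = 0.00375/0.039 = 9.5122e-02 M. Kb = Kw/Ka = 1.52e-11; [OH⁻] = √(Kb × [A⁻]) = 1.2042e-06; pOH = 5.92; pH = 14 - pOH = 8.08.

V = 14.4 mL, pH = 8.08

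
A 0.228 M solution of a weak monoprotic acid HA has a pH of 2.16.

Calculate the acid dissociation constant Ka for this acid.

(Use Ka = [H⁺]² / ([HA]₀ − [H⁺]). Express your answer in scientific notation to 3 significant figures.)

[H⁺] = 10^(−pH) = 10^(−2.16) = 6.918e-03 M. For HA ⇌ H⁺ + A⁻, Ka = [H⁺][A⁻]/[HA] = [H⁺]² / ([HA]₀ − [H⁺]) = (6.918e-03)² / (0.228 − 6.918e-03) = 2.16e-04.

K_a = 2.16e-04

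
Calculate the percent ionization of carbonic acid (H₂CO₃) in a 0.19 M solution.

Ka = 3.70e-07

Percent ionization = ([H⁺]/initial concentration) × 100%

Using Ka equilibrium: x² + Ka×x - Ka×C = 0. Solving: [H⁺] = 2.6496e-04. Percent = (2.6496e-04/0.19) × 100

Percent ionization = 0.139%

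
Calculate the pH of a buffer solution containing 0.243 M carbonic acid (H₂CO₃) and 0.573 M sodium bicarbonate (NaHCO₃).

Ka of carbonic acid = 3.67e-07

pKa = -log(3.67e-07) = 6.44. pH = pKa + log([A⁻]/[HA]) = 6.44 + log(0.573/0.243)

pH = 6.81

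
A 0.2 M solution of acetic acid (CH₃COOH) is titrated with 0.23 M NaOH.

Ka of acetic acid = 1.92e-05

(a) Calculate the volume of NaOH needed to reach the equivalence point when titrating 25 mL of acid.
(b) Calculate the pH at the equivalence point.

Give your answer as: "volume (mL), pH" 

moles acid = 0.2 × 25/1000 = 0.005 mol; V_base = moles/0.23 × 1000 = 21.7 mL. At equivalence only the conjugate base is present: [A⁻] = 0.005/0.047 = 1.0698e-01 M. Kb = Kw/Ka = 5.21e-10; [OH⁻] = √(Kb × [A⁻]) = 7.4644e-06; pOH = 5.13; pH = 14 - pOH = 8.87.

V = 21.7 mL, pH = 8.87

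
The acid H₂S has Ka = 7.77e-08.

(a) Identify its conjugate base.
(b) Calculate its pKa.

(a) The conjugate base is formed by removing one H⁺ from H₂S, giving HS⁻. (b) pKa = -log(Ka) = -log(7.77e-08) = 7.11.

Conjugate base: HS⁻; pK_a = 7.11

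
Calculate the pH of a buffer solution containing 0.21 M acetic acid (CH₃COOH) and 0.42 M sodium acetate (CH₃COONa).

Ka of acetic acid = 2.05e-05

pKa = -log(2.05e-05) = 4.69. pH = pKa + log([A⁻]/[HA]) = 4.69 + log(0.42/0.21)

pH = 4.99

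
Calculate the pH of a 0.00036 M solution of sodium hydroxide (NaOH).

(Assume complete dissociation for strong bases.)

[OH⁻] = 0.00036 M for strong base. pOH = -log[OH⁻] = 3.44, pH = 14 - pOH

pH = 10.56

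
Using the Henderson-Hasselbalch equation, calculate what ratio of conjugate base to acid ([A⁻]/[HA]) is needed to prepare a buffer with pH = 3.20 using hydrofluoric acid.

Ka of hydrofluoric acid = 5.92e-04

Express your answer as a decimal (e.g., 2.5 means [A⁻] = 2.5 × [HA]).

pKa = -log(5.92e-04) = 3.2277. pH = pKa + log([A⁻]/[HA]), so log([A⁻]/[HA]) = pH − pKa = 3.20 − 3.2277 = -0.0277. [A⁻]/[HA] = 10^(-0.0277) = 0.938

[A⁻]/[HA] = 0.938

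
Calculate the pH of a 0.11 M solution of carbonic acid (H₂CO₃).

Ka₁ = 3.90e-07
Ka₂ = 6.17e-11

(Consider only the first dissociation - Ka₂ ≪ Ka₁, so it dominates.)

First dissociation dominates. From Ka₁ = [H⁺][HA⁻]/[H₂A], x² + Ka₁·x − Ka₁·C = 0 with C = 0.11 M and Ka₁ = 3.90e-07. Solving: [H⁺] = (−Ka₁ + √(Ka₁² + 4·Ka₁·C)) / 2 = 2.0693e-04 M. pH = -log(2.0693e-04) = 3.68.

pH = 3.68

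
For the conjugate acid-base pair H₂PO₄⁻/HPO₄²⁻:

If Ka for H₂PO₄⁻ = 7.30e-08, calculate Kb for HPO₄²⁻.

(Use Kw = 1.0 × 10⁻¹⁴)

For a conjugate pair Ka × Kb = Kw, so Kb = Kw/Ka = 1.0 × 10⁻¹⁴ / 7.30e-08 = 1.37e-07.

K_b = 1.37e-07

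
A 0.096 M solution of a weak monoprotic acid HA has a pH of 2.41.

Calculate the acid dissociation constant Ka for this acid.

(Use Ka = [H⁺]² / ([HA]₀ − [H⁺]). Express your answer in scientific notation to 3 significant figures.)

[H⁺] = 10^(−pH) = 10^(−2.41) = 3.890e-03 M. For HA ⇌ H⁺ + A⁻, Ka = [H⁺][A⁻]/[HA] = [H⁺]² / ([HA]₀ − [H⁺]) = (3.890e-03)² / (0.096 − 3.890e-03) = 1.64e-04.

K_a = 1.64e-04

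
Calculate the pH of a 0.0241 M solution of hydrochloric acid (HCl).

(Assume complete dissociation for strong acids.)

[H⁺] = 0.0241 M for strong acid. pH = -log[H⁺] = -log(0.0241)

pH = 1.62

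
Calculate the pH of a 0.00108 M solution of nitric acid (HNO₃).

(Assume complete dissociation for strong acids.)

[H⁺] = 0.00108 M for strong acid. pH = -log[H⁺] = -log(0.00108)

pH = 2.97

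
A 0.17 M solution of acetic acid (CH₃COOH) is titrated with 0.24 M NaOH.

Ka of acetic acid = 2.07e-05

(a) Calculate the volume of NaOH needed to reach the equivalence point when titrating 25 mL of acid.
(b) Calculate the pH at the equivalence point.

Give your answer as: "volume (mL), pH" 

moles acid = 0.17 × 25/1000 = 0.00425 mol; V_base = moles/0.24 × 1000 = 17.7 mL. At equivalence only the conjugate base is present: [A⁻] = 0.00425/0.043 = 9.9512e-02 M. Kb = Kw/Ka = 4.83e-10; [OH⁻] = √(Kb × [A⁻]) = 6.9335e-06; pOH = 5.16; pH = 14 - pOH = 8.84.

V = 17.7 mL, pH = 8.84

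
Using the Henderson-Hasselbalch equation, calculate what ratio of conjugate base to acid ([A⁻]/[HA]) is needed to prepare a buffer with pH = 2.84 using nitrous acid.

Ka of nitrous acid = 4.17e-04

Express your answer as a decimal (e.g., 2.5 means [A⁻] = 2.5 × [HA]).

pKa = -log(4.17e-04) = 3.3799. pH = pKa + log([A⁻]/[HA]), so log([A⁻]/[HA]) = pH − pKa = 2.84 − 3.3799 = -0.5399. [A⁻]/[HA] = 10^(-0.5399) = 0.288

[A⁻]/[HA] = 0.288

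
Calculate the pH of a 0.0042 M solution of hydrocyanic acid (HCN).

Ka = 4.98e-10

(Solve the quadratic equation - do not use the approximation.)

x² + Ka×x - Ka×C = 0. Using quadratic formula: [H⁺] = 1.4460e-06

pH = 5.84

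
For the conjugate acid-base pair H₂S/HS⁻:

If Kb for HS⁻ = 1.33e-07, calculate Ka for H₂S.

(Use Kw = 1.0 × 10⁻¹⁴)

For a conjugate pair Ka × Kb = Kw, so Ka = Kw/Kb = 1.0 × 10⁻¹⁴ / 1.33e-07 = 7.52e-08.

K_a = 7.52e-08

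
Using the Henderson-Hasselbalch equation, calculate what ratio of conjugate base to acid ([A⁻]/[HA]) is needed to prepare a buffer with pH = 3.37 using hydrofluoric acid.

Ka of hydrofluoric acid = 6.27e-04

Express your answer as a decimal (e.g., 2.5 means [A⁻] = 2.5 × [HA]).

pKa = -log(6.27e-04) = 3.2027. pH = pKa + log([A⁻]/[HA]), so log([A⁻]/[HA]) = pH − pKa = 3.37 − 3.2027 = 0.1673. [A⁻]/[HA] = 10^(0.1673) = 1.47

[A⁻]/[HA] = 1.47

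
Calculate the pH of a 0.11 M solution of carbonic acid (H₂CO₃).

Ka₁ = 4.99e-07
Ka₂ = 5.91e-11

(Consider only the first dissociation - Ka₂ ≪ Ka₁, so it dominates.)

First dissociation dominates. From Ka₁ = [H⁺][HA⁻]/[H₂A], x² + Ka₁·x − Ka₁·C = 0 with C = 0.11 M and Ka₁ = 4.99e-07. Solving: [H⁺] = (−Ka₁ + √(Ka₁² + 4·Ka₁·C)) / 2 = 2.3404e-04 M. pH = -log(2.3404e-04) = 3.63.

pH = 3.63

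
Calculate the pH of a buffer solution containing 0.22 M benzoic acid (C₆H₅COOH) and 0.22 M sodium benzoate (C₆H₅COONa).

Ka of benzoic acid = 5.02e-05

pKa = -log(5.02e-05) = 4.30. pH = pKa + log([A⁻]/[HA]) = 4.30 + log(0.22/0.22)

pH = 4.30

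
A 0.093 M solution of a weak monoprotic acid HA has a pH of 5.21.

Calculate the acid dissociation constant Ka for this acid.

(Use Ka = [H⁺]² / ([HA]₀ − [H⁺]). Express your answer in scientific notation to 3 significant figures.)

[H⁺] = 10^(−pH) = 10^(−5.21) = 6.166e-06 M. For HA ⇌ H⁺ + A⁻, Ka = [H⁺][A⁻]/[HA] = [H⁺]² / ([HA]₀ − [H⁺]) = (6.166e-06)² / (0.093 − 6.166e-06) = 4.09e-10.

K_a = 4.09e-10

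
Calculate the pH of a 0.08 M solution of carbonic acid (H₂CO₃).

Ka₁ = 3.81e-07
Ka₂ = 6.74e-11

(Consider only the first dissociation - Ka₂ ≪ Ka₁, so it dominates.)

First dissociation dominates. From Ka₁ = [H⁺][HA⁻]/[H₂A], x² + Ka₁·x − Ka₁·C = 0 with C = 0.08 M and Ka₁ = 3.81e-07. Solving: [H⁺] = (−Ka₁ + √(Ka₁² + 4·Ka₁·C)) / 2 = 1.7439e-04 M. pH = -log(1.7439e-04) = 3.76.

pH = 3.76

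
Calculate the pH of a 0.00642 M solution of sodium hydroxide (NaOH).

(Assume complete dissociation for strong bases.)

[OH⁻] = 0.00642 M for strong base. pOH = -log[OH⁻] = 2.19, pH = 14 - pOH

pH = 11.81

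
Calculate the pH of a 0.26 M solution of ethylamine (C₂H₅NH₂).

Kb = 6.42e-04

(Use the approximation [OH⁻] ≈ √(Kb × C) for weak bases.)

[OH⁻] = √(Kb × C) = √(6.42e-04 × 0.26) = 1.2920e-02. pOH = 1.89, pH = 14 - pOH

pH = 12.11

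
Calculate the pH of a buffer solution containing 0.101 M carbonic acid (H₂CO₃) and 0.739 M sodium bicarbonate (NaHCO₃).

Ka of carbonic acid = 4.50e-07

pKa = -log(4.50e-07) = 6.35. pH = pKa + log([A⁻]/[HA]) = 6.35 + log(0.739/0.101)

pH = 7.21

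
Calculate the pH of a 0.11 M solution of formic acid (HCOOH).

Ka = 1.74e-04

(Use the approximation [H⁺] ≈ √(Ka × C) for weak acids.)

[H⁺] = √(Ka × C) = √(1.74e-04 × 0.11) = 4.3749e-03. pH = -log(4.3749e-03)

pH = 2.36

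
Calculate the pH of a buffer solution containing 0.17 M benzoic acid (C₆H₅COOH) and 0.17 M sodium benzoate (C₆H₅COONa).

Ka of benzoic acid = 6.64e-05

pKa = -log(6.64e-05) = 4.18. pH = pKa + log([A⁻]/[HA]) = 4.18 + log(0.17/0.17)

pH = 4.18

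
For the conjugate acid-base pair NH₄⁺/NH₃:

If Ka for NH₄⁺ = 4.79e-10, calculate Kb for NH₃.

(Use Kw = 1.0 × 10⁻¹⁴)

For a conjugate pair Ka × Kb = Kw, so Kb = Kw/Ka = 1.0 × 10⁻¹⁴ / 4.79e-10 = 2.09e-05.

K_b = 2.09e-05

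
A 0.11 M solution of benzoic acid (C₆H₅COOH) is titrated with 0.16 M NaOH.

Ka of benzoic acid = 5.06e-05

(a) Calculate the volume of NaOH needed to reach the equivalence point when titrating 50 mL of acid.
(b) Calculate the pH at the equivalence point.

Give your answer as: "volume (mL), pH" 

moles acid = 0.11 × 50/1000 = 0.0055 mol; V_base = moles/0.16 × 1000 = 34.4 mL. At equivalence only the conjugate base is present: [A⁻] = 0.0055/0.084 = 6.5185e-02 M. Kb = Kw/Ka = 1.98e-10; [OH⁻] = √(Kb × [A⁻]) = 3.5892e-06; pOH = 5.45; pH = 14 - pOH = 8.55.

V = 34.4 mL, pH = 8.55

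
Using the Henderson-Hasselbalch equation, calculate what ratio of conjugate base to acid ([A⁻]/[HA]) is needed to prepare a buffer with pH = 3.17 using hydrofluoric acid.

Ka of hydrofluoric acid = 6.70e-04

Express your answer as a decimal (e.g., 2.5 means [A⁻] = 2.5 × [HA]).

pKa = -log(6.70e-04) = 3.1739. pH = pKa + log([A⁻]/[HA]), so log([A⁻]/[HA]) = pH − pKa = 3.17 − 3.1739 = -0.0039. [A⁻]/[HA] = 10^(-0.0039) = 0.991

[A⁻]/[HA] = 0.991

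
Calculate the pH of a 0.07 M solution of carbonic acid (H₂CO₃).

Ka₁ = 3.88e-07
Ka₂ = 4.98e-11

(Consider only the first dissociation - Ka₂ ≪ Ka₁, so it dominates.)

First dissociation dominates. From Ka₁ = [H⁺][HA⁻]/[H₂A], x² + Ka₁·x − Ka₁·C = 0 with C = 0.07 M and Ka₁ = 3.88e-07. Solving: [H⁺] = (−Ka₁ + √(Ka₁² + 4·Ka₁·C)) / 2 = 1.6461e-04 M. pH = -log(1.6461e-04) = 3.78.

pH = 3.78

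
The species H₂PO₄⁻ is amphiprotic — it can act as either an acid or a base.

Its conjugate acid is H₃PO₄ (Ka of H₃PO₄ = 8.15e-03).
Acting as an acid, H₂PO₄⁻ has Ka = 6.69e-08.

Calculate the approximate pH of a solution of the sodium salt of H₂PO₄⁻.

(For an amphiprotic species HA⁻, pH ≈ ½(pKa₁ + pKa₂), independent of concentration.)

pKa₁ = -log(8.15e-03) = 2.09; pKa₂ = -log(6.69e-08) = 7.17. For an amphiprotic species, pH ≈ ½(pKa₁ + pKa₂) = ½(2.09 + 7.17) = 4.63.

pH = 4.63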